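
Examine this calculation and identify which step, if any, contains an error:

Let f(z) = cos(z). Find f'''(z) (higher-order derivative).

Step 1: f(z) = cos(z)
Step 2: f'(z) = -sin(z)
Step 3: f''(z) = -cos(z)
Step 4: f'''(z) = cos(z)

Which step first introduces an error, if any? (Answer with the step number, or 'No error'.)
Step 4

Step 4 is incorrect due to a wrong trig function.
The step shows: cos(z)
The correct value should be: sin(z)

Explanation: sin(z) was incorrectly written as cos(z): the term sin(z) was incorrectly written as cos(z)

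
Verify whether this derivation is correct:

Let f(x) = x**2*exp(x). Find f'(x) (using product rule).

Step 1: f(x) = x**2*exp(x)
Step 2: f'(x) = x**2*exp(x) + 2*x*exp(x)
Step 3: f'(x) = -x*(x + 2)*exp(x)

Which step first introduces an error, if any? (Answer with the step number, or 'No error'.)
Step 3

Step 3 is incorrect due to a sign flip.
The step shows: -x*(x + 2)*exp(x)
The correct value should be: x*(x + 2)*exp(x)

Explanation: The sign of the whole expression was flipped: the term x*(x + 2)*exp(x) was incorrectly written as -x*(x + 2)*exp(x)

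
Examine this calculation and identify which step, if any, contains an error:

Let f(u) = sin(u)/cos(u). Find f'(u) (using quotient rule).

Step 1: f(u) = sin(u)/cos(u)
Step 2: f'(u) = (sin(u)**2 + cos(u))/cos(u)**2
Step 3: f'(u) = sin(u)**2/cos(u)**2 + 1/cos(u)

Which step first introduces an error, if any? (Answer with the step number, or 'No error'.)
Step 2

Step 2 is incorrect due to a wrong exponent.
The step shows: (sin(u)**2 + cos(u))/cos(u)**2
The correct value should be: (sin(u)**2 + cos(u)**2)/cos(u)**2

Explanation: The exponent 2 on cos(u) was incorrectly written as 1: the term (sin(u)**2 + cos(u)**2)/cos(u)**2 was incorrectly written as (sin(u)**2 + cos(u))/cos(u)**2
The later steps are derived from this incorrect expression, so the error originates in Step 2.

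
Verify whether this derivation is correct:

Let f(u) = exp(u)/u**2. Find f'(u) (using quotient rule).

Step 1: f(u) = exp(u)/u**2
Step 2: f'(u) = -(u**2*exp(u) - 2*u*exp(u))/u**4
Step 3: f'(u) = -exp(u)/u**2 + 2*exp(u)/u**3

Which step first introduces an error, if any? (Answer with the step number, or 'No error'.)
Step 2

Step 2 is incorrect due to a sign flip.
The step shows: -(u**2*exp(u) - 2*u*exp(u))/u**4
The correct value should be: (u**2*exp(u) - 2*u*exp(u))/u**4

Explanation: The sign of the whole expression was flipped: the term (u**2*exp(u) - 2*u*exp(u))/u**4 was incorrectly written as -(u**2*exp(u) - 2*u*exp(u))/u**4
The later steps are derived from this incorrect expression, so the error originates in Step 2.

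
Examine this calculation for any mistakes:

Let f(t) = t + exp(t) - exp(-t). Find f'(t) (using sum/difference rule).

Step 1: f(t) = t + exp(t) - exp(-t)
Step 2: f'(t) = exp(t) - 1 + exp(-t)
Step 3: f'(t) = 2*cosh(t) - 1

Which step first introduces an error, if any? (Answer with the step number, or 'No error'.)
Step 2

Step 2 is incorrect due to a sign flip.
The step shows: exp(t) - 1 + exp(-t)
The correct value should be: exp(t) + 1 + exp(-t)

Explanation: The sign of one term was flipped: the term 1 was incorrectly written as -1
The later steps are derived from this incorrect expression, so the error originates in Step 2.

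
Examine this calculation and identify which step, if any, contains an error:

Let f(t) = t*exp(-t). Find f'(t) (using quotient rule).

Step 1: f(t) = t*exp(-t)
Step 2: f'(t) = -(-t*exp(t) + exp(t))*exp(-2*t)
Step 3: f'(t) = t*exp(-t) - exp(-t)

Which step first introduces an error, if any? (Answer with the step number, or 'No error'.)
Step 2

Step 2 is incorrect due to a sign flip.
The step shows: -(-t*exp(t) + exp(t))*exp(-2*t)
The correct value should be: (-t*exp(t) + exp(t))*exp(-2*t)

Explanation: The sign of the whole expression was flipped: the term (-t*exp(t) + exp(t))*exp(-2*t) was incorrectly written as -(-t*exp(t) + exp(t))*exp(-2*t)
The later steps are derived from this incorrect expression, so the error originates in Step 2.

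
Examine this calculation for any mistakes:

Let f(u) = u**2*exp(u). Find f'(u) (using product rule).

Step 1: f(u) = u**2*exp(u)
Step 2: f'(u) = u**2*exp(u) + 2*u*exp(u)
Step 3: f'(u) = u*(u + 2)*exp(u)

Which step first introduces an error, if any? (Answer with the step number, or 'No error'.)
No error

All steps in this derivation are correct.
The final answer f'(u) = u*(u + 2)*exp(u) is valid.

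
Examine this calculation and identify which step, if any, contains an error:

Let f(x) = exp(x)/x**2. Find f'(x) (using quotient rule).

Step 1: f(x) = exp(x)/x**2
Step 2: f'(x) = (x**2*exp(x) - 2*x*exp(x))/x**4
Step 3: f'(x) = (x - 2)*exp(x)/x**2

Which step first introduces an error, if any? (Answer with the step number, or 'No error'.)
Step 3

Step 3 is incorrect due to a wrong exponent.
The step shows: (x - 2)*exp(x)/x**2
The correct value should be: (x - 2)*exp(x)/x**3

Explanation: The exponent -3 on x was incorrectly written as -2: the term (x - 2)*exp(x)/x**3 was incorrectly written as (x - 2)*exp(x)/x**2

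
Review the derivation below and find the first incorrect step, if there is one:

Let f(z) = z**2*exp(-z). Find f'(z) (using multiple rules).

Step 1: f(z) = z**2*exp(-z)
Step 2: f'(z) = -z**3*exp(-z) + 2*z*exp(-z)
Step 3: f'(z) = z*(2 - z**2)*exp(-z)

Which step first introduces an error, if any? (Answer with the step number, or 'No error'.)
Step 2

Step 2 is incorrect due to a wrong exponent.
The step shows: -z**3*exp(-z) + 2*z*exp(-z)
The correct value should be: -z**2*exp(-z) + 2*z*exp(-z)

Explanation: The exponent 2 on z was incorrectly written as 3: the term -z**2*exp(-z) was incorrectly written as -z**3*exp(-z)
The later steps are derived from this incorrect expression, so the error originates in Step 2.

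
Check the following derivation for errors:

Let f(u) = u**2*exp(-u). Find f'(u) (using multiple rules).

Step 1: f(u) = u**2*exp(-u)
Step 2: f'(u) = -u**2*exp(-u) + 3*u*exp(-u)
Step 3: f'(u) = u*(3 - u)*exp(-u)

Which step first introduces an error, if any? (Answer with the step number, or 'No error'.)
Step 2

Step 2 is incorrect due to a wrong coefficient.
The step shows: -u**2*exp(-u) + 3*u*exp(-u)
The correct value should be: -u**2*exp(-u) + 2*u*exp(-u)

Explanation: The coefficient 2 was incorrectly written as 3: the term 2*u*exp(-u) was incorrectly written as 3*u*exp(-u)
The later steps are derived from this incorrect expression, so the error originates in Step 2.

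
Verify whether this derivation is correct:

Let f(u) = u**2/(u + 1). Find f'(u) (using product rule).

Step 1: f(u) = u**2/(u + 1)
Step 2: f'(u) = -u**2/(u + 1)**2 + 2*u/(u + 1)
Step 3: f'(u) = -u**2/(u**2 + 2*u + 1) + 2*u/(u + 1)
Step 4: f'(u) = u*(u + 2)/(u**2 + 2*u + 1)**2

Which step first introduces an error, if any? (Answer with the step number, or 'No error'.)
Step 4

Step 4 is incorrect due to a wrong exponent.
The step shows: u*(u + 2)/(u**2 + 2*u + 1)**2
The correct value should be: u*(u + 2)/(u**2 + 2*u + 1)

Explanation: The exponent -1 on u**2 + 2*u + 1 was incorrectly written as -2: the term u*(u + 2)/(u**2 + 2*u + 1) was incorrectly written as u*(u + 2)/(u**2 + 2*u + 1)**2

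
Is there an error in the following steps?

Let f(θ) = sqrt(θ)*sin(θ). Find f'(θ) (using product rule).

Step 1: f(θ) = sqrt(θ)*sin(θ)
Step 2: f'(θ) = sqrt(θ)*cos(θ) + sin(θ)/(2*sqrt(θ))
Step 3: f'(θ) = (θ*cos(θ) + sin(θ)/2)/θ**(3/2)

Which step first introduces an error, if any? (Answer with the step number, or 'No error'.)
Step 3

Step 3 is incorrect due to a wrong exponent.
The step shows: (θ*cos(θ) + sin(θ)/2)/θ**(3/2)
The correct value should be: (θ*cos(θ) + sin(θ)/2)/sqrt(θ)

Explanation: The exponent -1/2 on θ was incorrectly written as -3/2: the term (θ*cos(θ) + sin(θ)/2)/sqrt(θ) was incorrectly written as (θ*cos(θ) + sin(θ)/2)/θ**(3/2)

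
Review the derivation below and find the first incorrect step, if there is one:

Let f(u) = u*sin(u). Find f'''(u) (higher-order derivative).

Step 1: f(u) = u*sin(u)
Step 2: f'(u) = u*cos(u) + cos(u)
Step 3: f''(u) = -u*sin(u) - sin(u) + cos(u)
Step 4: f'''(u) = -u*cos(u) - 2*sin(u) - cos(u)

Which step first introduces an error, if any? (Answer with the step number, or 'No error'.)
Step 2

Step 2 is incorrect due to a wrong trig function.
The step shows: u*cos(u) + cos(u)
The correct value should be: u*cos(u) + sin(u)

Explanation: sin(u) was incorrectly written as cos(u): the term sin(u) was incorrectly written as cos(u)
The later steps are derived from this incorrect expression, so the error originates in Step 2.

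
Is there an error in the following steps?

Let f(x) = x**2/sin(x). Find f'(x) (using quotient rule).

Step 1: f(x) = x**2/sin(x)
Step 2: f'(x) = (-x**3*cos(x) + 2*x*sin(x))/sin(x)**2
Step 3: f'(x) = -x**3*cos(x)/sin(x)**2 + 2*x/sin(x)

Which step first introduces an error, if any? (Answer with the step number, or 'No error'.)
Step 2

Step 2 is incorrect due to a wrong exponent.
The step shows: (-x**3*cos(x) + 2*x*sin(x))/sin(x)**2
The correct value should be: (-x**2*cos(x) + 2*x*sin(x))/sin(x)**2

Explanation: The exponent 2 on x was incorrectly written as 3: the term (-x**2*cos(x) + 2*x*sin(x))/sin(x)**2 was incorrectly written as (-x**3*cos(x) + 2*x*sin(x))/sin(x)**2
The later steps are derived from this incorrect expression, so the error originates in Step 2.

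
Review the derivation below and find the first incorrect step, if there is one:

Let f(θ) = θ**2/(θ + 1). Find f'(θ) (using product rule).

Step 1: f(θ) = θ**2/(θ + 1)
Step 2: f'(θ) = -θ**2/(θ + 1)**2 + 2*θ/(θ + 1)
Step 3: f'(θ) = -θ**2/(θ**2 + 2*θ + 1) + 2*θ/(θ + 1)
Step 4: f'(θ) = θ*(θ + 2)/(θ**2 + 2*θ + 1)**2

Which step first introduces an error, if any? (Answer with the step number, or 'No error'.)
Step 4

Step 4 is incorrect due to a wrong exponent.
The step shows: θ*(θ + 2)/(θ**2 + 2*θ + 1)**2
The correct value should be: θ*(θ + 2)/(θ**2 + 2*θ + 1)

Explanation: The exponent -1 on θ**2 + 2*θ + 1 was incorrectly written as -2: the term θ*(θ + 2)/(θ**2 + 2*θ + 1) was incorrectly written as θ*(θ + 2)/(θ**2 + 2*θ + 1)**2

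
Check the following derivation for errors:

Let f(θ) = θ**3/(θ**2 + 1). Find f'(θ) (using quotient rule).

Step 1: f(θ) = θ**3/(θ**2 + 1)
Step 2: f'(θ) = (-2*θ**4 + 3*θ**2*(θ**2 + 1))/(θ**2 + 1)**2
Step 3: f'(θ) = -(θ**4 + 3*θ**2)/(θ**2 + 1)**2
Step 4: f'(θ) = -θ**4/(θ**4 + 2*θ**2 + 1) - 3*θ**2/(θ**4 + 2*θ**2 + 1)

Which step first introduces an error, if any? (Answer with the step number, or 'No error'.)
Step 3

Step 3 is incorrect due to a sign flip.
The step shows: -(θ**4 + 3*θ**2)/(θ**2 + 1)**2
The correct value should be: (θ**4 + 3*θ**2)/(θ**2 + 1)**2

Explanation: The sign of the whole expression was flipped: the term (θ**4 + 3*θ**2)/(θ**2 + 1)**2 was incorrectly written as -(θ**4 + 3*θ**2)/(θ**2 + 1)**2
The later steps are derived from this incorrect expression, so the error originates in Step 3.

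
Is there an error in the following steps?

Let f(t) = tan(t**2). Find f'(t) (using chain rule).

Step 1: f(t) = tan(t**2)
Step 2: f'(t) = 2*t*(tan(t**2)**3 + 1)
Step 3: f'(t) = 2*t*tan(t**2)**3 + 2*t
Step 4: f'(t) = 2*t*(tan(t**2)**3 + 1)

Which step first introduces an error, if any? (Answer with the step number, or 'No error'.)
Step 2

Step 2 is incorrect due to a wrong exponent.
The step shows: 2*t*(tan(t**2)**3 + 1)
The correct value should be: 2*t*(tan(t**2)**2 + 1)

Explanation: The exponent 2 on tan(t**2) was incorrectly written as 3: the term 2*t*(tan(t**2)**2 + 1) was incorrectly written as 2*t*(tan(t**2)**3 + 1)
The later steps are derived from this incorrect expression, so the error originates in Step 2.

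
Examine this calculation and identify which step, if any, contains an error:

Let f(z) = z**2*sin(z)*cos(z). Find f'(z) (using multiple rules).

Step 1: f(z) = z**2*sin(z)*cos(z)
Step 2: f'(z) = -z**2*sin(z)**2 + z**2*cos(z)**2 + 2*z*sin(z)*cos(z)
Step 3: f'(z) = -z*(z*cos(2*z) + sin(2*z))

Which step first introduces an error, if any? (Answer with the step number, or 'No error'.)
Step 3

Step 3 is incorrect due to a sign flip.
The step shows: -z*(z*cos(2*z) + sin(2*z))
The correct value should be: z*(z*cos(2*z) + sin(2*z))

Explanation: The sign of the whole expression was flipped: the term z*(z*cos(2*z) + sin(2*z)) was incorrectly written as -z*(z*cos(2*z) + sin(2*z))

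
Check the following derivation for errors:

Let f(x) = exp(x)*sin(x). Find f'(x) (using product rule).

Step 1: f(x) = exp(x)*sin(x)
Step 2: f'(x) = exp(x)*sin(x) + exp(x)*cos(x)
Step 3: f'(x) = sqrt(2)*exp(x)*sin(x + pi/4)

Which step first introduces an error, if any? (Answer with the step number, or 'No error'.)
No error

All steps in this derivation are correct.
The final answer f'(x) = sqrt(2)*exp(x)*sin(x + pi/4) is valid.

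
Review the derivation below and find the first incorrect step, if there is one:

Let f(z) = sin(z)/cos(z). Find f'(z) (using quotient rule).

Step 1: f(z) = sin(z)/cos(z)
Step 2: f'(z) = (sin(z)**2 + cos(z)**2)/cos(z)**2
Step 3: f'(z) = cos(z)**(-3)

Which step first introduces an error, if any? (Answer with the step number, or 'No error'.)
Step 3

Step 3 is incorrect due to a wrong exponent.
The step shows: cos(z)**(-3)
The correct value should be: cos(z)**(-2)

Explanation: The exponent -2 on cos(z) was incorrectly written as -3: the term cos(z)**(-2) was incorrectly written as cos(z)**(-3)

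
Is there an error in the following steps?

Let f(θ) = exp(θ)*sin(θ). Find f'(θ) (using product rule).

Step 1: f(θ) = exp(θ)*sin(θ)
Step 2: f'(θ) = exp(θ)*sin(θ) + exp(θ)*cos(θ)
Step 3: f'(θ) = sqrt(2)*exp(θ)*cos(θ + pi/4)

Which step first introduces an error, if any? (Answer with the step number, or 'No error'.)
Step 3

Step 3 is incorrect due to a wrong trig function.
The step shows: sqrt(2)*exp(θ)*cos(θ + pi/4)
The correct value should be: sqrt(2)*exp(θ)*sin(θ + pi/4)

Explanation: sin(θ + pi/4) was incorrectly written as cos(θ + pi/4): the term sqrt(2)*exp(θ)*sin(θ + pi/4) was incorrectly written as sqrt(2)*exp(θ)*cos(θ + pi/4)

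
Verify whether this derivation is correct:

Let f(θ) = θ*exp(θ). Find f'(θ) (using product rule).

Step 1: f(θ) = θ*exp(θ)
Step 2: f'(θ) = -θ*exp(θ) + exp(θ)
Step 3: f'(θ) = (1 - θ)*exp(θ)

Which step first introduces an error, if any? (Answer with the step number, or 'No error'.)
Step 2

Step 2 is incorrect due to a sign flip.
The step shows: -θ*exp(θ) + exp(θ)
The correct value should be: θ*exp(θ) + exp(θ)

Explanation: The sign of one term was flipped: the term θ*exp(θ) was incorrectly written as -θ*exp(θ)
The later steps are derived from this incorrect expression, so the error originates in Step 2.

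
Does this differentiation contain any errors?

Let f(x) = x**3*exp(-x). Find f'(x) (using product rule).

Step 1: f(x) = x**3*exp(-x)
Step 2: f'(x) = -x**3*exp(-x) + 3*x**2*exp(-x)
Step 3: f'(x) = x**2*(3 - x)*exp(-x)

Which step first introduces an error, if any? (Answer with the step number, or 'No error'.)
No error

All steps in this derivation are correct.
The final answer f'(x) = x**2*(3 - x)*exp(-x) is valid.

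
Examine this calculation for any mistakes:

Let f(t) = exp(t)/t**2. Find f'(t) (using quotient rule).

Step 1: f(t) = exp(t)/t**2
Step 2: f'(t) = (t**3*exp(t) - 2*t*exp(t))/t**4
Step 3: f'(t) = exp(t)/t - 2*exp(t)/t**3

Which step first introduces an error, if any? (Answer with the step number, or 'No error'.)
Step 2

Step 2 is incorrect due to a wrong exponent.
The step shows: (t**3*exp(t) - 2*t*exp(t))/t**4
The correct value should be: (t**2*exp(t) - 2*t*exp(t))/t**4

Explanation: The exponent 2 on t was incorrectly written as 3: the term (t**2*exp(t) - 2*t*exp(t))/t**4 was incorrectly written as (t**3*exp(t) - 2*t*exp(t))/t**4
The later steps are derived from this incorrect expression, so the error originates in Step 2.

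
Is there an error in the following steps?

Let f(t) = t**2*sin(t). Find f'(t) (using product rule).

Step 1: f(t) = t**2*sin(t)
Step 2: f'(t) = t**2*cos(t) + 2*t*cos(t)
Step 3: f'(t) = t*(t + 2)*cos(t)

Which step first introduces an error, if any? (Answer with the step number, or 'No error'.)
Step 2

Step 2 is incorrect due to a wrong trig function.
The step shows: t**2*cos(t) + 2*t*cos(t)
The correct value should be: t**2*cos(t) + 2*t*sin(t)

Explanation: sin(t) was incorrectly written as cos(t): the term 2*t*sin(t) was incorrectly written as 2*t*cos(t)
The later steps are derived from this incorrect expression, so the error originates in Step 2.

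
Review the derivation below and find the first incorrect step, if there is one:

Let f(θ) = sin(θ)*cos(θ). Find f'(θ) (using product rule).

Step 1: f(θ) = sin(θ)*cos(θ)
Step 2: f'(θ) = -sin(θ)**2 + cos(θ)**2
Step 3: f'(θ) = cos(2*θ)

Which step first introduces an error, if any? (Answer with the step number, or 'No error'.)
No error

All steps in this derivation are correct.
The final answer f'(θ) = cos(2*θ) is valid.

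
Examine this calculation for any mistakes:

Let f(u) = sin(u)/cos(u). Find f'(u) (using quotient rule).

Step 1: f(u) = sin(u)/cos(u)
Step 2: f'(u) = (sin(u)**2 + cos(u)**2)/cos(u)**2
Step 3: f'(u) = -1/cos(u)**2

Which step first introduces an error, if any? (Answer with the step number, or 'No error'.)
Step 3

Step 3 is incorrect due to a sign flip.
The step shows: -1/cos(u)**2
The correct value should be: cos(u)**(-2)

Explanation: The sign of the whole expression was flipped: the term cos(u)**(-2) was incorrectly written as -1/cos(u)**2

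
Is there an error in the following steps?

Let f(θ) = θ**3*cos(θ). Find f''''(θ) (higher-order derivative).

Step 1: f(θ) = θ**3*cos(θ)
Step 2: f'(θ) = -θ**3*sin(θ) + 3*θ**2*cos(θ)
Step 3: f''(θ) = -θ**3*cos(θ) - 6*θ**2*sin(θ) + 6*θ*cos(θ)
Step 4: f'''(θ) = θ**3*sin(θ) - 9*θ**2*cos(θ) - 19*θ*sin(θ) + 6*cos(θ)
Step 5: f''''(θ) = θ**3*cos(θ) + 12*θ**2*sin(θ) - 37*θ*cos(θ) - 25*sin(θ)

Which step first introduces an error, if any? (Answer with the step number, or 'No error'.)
Step 4

Step 4 is incorrect due to a wrong coefficient.
The step shows: θ**3*sin(θ) - 9*θ**2*cos(θ) - 19*θ*sin(θ) + 6*cos(θ)
The correct value should be: θ**3*sin(θ) - 9*θ**2*cos(θ) - 18*θ*sin(θ) + 6*cos(θ)

Explanation: The coefficient -18 was incorrectly written as -19: the term -18*θ*sin(θ) was incorrectly written as -19*θ*sin(θ)
The later steps are derived from this incorrect expression, so the error originates in Step 4.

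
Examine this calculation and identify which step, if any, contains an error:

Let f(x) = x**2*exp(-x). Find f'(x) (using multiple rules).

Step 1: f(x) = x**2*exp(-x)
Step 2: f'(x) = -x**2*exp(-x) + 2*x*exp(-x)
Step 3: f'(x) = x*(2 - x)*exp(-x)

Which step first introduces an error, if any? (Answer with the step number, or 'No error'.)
No error

All steps in this derivation are correct.
The final answer f'(x) = x*(2 - x)*exp(-x) is valid.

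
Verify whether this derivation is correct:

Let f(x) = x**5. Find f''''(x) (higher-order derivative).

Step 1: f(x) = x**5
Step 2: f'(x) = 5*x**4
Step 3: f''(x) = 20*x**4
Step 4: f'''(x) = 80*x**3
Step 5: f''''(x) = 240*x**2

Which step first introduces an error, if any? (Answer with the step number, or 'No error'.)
Step 3

Step 3 is incorrect due to a wrong exponent.
The step shows: 20*x**4
The correct value should be: 20*x**3

Explanation: The exponent 3 on x was incorrectly written as 4: the term 20*x**3 was incorrectly written as 20*x**4
The later steps are derived from this incorrect expression, so the error originates in Step 3.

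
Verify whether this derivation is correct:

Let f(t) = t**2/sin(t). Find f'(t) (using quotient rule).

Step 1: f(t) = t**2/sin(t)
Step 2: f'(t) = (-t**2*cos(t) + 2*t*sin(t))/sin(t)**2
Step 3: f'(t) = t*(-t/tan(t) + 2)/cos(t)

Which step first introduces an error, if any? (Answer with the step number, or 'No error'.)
Step 3

Step 3 is incorrect due to a wrong trig function.
The step shows: t*(-t/tan(t) + 2)/cos(t)
The correct value should be: t*(-t/tan(t) + 2)/sin(t)

Explanation: sin(t) was incorrectly written as cos(t): the term t*(-t/tan(t) + 2)/sin(t) was incorrectly written as t*(-t/tan(t) + 2)/cos(t)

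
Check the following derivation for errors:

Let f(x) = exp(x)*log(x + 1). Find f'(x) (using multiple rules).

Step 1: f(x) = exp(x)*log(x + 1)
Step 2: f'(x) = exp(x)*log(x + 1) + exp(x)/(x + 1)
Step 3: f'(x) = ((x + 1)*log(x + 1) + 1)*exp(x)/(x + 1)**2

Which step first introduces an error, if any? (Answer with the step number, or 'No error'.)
Step 3

Step 3 is incorrect due to a wrong exponent.
The step shows: ((x + 1)*log(x + 1) + 1)*exp(x)/(x + 1)**2
The correct value should be: ((x + 1)*log(x + 1) + 1)*exp(x)/(x + 1)

Explanation: The exponent -1 on x + 1 was incorrectly written as -2: the term ((x + 1)*log(x + 1) + 1)*exp(x)/(x + 1) was incorrectly written as ((x + 1)*log(x + 1) + 1)*exp(x)/(x + 1)**2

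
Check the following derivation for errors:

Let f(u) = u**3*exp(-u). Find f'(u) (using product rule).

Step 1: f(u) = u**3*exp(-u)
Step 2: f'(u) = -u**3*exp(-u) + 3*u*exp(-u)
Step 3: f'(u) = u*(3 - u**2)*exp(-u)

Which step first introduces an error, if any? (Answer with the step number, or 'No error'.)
Step 2

Step 2 is incorrect due to a wrong exponent.
The step shows: -u**3*exp(-u) + 3*u*exp(-u)
The correct value should be: -u**3*exp(-u) + 3*u**2*exp(-u)

Explanation: The exponent 2 on u was incorrectly written as 1: the term 3*u**2*exp(-u) was incorrectly written as 3*u*exp(-u)
The later steps are derived from this incorrect expression, so the error originates in Step 2.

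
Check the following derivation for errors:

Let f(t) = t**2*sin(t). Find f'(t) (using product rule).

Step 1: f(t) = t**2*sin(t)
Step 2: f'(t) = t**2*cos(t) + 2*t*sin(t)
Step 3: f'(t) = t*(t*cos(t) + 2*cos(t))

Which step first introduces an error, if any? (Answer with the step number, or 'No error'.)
Step 3

Step 3 is incorrect due to a wrong trig function.
The step shows: t*(t*cos(t) + 2*cos(t))
The correct value should be: t*(t*cos(t) + 2*sin(t))

Explanation: sin(t) was incorrectly written as cos(t): the term t*(t*cos(t) + 2*sin(t)) was incorrectly written as t*(t*cos(t) + 2*cos(t))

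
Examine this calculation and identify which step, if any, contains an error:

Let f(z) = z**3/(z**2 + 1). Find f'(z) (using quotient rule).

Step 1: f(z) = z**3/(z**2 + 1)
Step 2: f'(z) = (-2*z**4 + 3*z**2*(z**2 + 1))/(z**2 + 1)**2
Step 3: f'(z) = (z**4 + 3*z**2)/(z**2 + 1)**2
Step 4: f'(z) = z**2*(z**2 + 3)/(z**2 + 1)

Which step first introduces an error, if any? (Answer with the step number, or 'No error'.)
Step 4

Step 4 is incorrect due to a wrong exponent.
The step shows: z**2*(z**2 + 3)/(z**2 + 1)
The correct value should be: z**2*(z**2 + 3)/(z**2 + 1)**2

Explanation: The exponent -2 on z**2 + 1 was incorrectly written as -1: the term z**2*(z**2 + 3)/(z**2 + 1)**2 was incorrectly written as z**2*(z**2 + 3)/(z**2 + 1)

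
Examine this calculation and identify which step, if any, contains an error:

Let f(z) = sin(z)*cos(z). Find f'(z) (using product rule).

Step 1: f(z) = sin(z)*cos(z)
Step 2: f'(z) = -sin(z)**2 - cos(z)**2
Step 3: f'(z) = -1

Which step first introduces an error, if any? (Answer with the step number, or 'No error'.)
Step 2

Step 2 is incorrect due to a sign flip.
The step shows: -sin(z)**2 - cos(z)**2
The correct value should be: -sin(z)**2 + cos(z)**2

Explanation: The sign of one term was flipped: the term cos(z)**2 was incorrectly written as -cos(z)**2
The later steps are derived from this incorrect expression, so the error originates in Step 2.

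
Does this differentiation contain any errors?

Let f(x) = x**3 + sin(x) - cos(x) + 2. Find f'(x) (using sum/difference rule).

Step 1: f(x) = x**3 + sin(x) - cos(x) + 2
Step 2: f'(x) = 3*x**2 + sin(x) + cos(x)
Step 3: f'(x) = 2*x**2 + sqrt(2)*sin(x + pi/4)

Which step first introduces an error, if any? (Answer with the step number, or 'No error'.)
Step 3

Step 3 is incorrect due to a wrong coefficient.
The step shows: 2*x**2 + sqrt(2)*sin(x + pi/4)
The correct value should be: 3*x**2 + sqrt(2)*sin(x + pi/4)

Explanation: The coefficient 3 was incorrectly written as 2: the term 3*x**2 was incorrectly written as 2*x**2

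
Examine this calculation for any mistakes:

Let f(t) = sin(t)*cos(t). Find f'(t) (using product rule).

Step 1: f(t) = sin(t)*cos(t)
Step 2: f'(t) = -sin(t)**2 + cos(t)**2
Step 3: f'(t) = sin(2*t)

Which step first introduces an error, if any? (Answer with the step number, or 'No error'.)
Step 3

Step 3 is incorrect due to a wrong trig function.
The step shows: sin(2*t)
The correct value should be: cos(2*t)

Explanation: cos(2*t) was incorrectly written as sin(2*t): the term cos(2*t) was incorrectly written as sin(2*t)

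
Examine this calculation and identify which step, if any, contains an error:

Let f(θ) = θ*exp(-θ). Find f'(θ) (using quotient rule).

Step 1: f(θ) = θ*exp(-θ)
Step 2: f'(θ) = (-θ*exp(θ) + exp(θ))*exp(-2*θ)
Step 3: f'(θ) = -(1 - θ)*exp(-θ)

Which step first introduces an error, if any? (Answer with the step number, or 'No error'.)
Step 3

Step 3 is incorrect due to a sign flip.
The step shows: -(1 - θ)*exp(-θ)
The correct value should be: (1 - θ)*exp(-θ)

Explanation: The sign of the whole expression was flipped: the term (1 - θ)*exp(-θ) was incorrectly written as -(1 - θ)*exp(-θ)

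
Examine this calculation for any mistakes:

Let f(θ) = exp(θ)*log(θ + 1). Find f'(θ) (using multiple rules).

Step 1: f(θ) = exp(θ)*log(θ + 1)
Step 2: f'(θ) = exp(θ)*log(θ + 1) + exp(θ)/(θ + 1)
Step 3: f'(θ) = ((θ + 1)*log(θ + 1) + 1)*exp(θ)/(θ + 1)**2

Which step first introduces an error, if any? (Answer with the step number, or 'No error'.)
Step 3

Step 3 is incorrect due to a wrong exponent.
The step shows: ((θ + 1)*log(θ + 1) + 1)*exp(θ)/(θ + 1)**2
The correct value should be: ((θ + 1)*log(θ + 1) + 1)*exp(θ)/(θ + 1)

Explanation: The exponent -1 on θ + 1 was incorrectly written as -2: the term ((θ + 1)*log(θ + 1) + 1)*exp(θ)/(θ + 1) was incorrectly written as ((θ + 1)*log(θ + 1) + 1)*exp(θ)/(θ + 1)**2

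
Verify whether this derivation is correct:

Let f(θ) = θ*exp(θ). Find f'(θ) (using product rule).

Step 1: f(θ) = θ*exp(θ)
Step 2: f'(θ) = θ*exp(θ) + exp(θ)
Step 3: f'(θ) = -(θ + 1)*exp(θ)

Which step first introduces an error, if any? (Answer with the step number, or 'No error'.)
Step 3

Step 3 is incorrect due to a sign flip.
The step shows: -(θ + 1)*exp(θ)
The correct value should be: (θ + 1)*exp(θ)

Explanation: The sign of the whole expression was flipped: the term (θ + 1)*exp(θ) was incorrectly written as -(θ + 1)*exp(θ)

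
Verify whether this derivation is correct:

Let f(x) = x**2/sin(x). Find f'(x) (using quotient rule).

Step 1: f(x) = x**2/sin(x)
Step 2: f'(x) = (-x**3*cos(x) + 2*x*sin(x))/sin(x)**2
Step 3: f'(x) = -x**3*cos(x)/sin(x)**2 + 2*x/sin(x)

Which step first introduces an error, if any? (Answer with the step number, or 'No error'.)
Step 2

Step 2 is incorrect due to a wrong exponent.
The step shows: (-x**3*cos(x) + 2*x*sin(x))/sin(x)**2
The correct value should be: (-x**2*cos(x) + 2*x*sin(x))/sin(x)**2

Explanation: The exponent 2 on x was incorrectly written as 3: the term (-x**2*cos(x) + 2*x*sin(x))/sin(x)**2 was incorrectly written as (-x**3*cos(x) + 2*x*sin(x))/sin(x)**2
The later steps are derived from this incorrect expression, so the error originates in Step 2.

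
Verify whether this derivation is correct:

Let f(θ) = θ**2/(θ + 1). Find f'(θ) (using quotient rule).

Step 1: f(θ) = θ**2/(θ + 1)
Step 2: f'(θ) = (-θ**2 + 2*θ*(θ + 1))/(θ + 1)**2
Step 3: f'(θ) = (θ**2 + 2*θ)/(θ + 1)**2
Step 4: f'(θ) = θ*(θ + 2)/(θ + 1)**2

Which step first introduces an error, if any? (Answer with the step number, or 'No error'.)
No error

All steps in this derivation are correct.
The final answer f'(θ) = θ*(θ + 2)/(θ + 1)**2 is valid.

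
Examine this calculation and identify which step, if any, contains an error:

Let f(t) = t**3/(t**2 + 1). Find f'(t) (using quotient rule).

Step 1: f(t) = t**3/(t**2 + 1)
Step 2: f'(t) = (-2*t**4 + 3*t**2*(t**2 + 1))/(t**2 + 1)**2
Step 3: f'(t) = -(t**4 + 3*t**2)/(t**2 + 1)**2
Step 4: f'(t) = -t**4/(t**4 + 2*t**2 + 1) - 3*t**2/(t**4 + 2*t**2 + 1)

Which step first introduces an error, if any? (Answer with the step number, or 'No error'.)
Step 3

Step 3 is incorrect due to a sign flip.
The step shows: -(t**4 + 3*t**2)/(t**2 + 1)**2
The correct value should be: (t**4 + 3*t**2)/(t**2 + 1)**2

Explanation: The sign of the whole expression was flipped: the term (t**4 + 3*t**2)/(t**2 + 1)**2 was incorrectly written as -(t**4 + 3*t**2)/(t**2 + 1)**2
The later steps are derived from this incorrect expression, so the error originates in Step 3.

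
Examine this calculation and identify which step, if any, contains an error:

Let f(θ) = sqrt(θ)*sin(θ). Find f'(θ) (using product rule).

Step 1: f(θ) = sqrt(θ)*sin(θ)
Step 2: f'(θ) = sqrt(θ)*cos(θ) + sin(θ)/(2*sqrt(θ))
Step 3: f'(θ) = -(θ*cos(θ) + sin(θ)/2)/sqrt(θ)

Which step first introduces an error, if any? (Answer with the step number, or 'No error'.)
Step 3

Step 3 is incorrect due to a sign flip.
The step shows: -(θ*cos(θ) + sin(θ)/2)/sqrt(θ)
The correct value should be: (θ*cos(θ) + sin(θ)/2)/sqrt(θ)

Explanation: The sign of the whole expression was flipped: the term (θ*cos(θ) + sin(θ)/2)/sqrt(θ) was incorrectly written as -(θ*cos(θ) + sin(θ)/2)/sqrt(θ)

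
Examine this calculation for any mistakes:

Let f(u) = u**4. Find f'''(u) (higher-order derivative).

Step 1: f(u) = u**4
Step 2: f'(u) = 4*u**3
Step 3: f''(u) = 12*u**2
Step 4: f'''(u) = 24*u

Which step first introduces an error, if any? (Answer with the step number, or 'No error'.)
No error

All steps in this derivation are correct.
The final answer f'''(u) = 24*u is valid.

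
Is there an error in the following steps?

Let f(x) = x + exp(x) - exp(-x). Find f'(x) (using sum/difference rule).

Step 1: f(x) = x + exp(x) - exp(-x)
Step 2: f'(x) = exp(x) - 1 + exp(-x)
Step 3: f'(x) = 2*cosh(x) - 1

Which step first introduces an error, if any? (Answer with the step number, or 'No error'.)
Step 2

Step 2 is incorrect due to a sign flip.
The step shows: exp(x) - 1 + exp(-x)
The correct value should be: exp(x) + 1 + exp(-x)

Explanation: The sign of one term was flipped: the term 1 was incorrectly written as -1
The later steps are derived from this incorrect expression, so the error originates in Step 2.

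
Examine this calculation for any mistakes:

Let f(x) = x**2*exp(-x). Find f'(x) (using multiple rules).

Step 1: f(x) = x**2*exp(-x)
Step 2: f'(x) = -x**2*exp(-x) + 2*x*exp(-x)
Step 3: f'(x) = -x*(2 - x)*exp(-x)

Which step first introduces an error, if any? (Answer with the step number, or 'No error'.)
Step 3

Step 3 is incorrect due to a sign flip.
The step shows: -x*(2 - x)*exp(-x)
The correct value should be: x*(2 - x)*exp(-x)

Explanation: The sign of the whole expression was flipped: the term x*(2 - x)*exp(-x) was incorrectly written as -x*(2 - x)*exp(-x)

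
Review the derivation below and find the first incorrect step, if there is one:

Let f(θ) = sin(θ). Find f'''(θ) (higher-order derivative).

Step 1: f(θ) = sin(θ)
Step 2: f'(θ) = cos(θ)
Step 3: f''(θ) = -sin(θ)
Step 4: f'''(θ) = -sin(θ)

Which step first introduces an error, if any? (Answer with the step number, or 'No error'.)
Step 4

Step 4 is incorrect due to a wrong trig function.
The step shows: -sin(θ)
The correct value should be: -cos(θ)

Explanation: cos(θ) was incorrectly written as sin(θ): the term -cos(θ) was incorrectly written as -sin(θ)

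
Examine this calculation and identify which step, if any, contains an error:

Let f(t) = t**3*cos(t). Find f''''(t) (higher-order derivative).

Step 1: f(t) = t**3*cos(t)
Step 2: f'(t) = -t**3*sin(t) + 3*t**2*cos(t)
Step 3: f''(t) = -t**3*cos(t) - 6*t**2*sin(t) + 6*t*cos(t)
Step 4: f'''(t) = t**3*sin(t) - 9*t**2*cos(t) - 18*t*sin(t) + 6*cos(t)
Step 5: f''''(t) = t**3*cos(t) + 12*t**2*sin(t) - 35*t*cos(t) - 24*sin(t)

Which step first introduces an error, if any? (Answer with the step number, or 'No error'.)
Step 5

Step 5 is incorrect due to a wrong coefficient.
The step shows: t**3*cos(t) + 12*t**2*sin(t) - 35*t*cos(t) - 24*sin(t)
The correct value should be: t**3*cos(t) + 12*t**2*sin(t) - 36*t*cos(t) - 24*sin(t)

Explanation: The coefficient -36 was incorrectly written as -35: the term -36*t*cos(t) was incorrectly written as -35*t*cos(t)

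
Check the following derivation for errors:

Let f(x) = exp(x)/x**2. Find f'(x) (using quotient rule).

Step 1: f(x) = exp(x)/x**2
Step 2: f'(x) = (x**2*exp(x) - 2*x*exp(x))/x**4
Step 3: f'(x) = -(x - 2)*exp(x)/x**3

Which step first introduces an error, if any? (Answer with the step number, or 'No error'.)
Step 3

Step 3 is incorrect due to a sign flip.
The step shows: -(x - 2)*exp(x)/x**3
The correct value should be: (x - 2)*exp(x)/x**3

Explanation: The sign of the whole expression was flipped: the term (x - 2)*exp(x)/x**3 was incorrectly written as -(x - 2)*exp(x)/x**3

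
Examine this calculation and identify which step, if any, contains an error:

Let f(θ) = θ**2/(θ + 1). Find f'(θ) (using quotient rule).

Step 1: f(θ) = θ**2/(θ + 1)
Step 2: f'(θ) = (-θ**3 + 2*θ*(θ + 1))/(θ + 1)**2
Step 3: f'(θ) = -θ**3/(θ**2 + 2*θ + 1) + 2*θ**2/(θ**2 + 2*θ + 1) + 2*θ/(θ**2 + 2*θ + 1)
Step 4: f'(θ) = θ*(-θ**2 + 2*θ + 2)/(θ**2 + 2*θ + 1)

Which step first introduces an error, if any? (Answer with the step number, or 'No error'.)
Step 2

Step 2 is incorrect due to a wrong exponent.
The step shows: (-θ**3 + 2*θ*(θ + 1))/(θ + 1)**2
The correct value should be: (-θ**2 + 2*θ*(θ + 1))/(θ + 1)**2

Explanation: The exponent 2 on θ was incorrectly written as 3: the term (-θ**2 + 2*θ*(θ + 1))/(θ + 1)**2 was incorrectly written as (-θ**3 + 2*θ*(θ + 1))/(θ + 1)**2
The later steps are derived from this incorrect expression, so the error originates in Step 2.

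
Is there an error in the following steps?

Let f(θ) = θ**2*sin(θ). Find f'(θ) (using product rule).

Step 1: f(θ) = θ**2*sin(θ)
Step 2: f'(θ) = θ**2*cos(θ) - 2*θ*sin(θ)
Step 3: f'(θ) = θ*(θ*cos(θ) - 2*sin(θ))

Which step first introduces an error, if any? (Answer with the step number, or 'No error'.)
Step 2

Step 2 is incorrect due to a sign flip.
The step shows: θ**2*cos(θ) - 2*θ*sin(θ)
The correct value should be: θ**2*cos(θ) + 2*θ*sin(θ)

Explanation: The sign of one term was flipped: the term 2*θ*sin(θ) was incorrectly written as -2*θ*sin(θ)
The later steps are derived from this incorrect expression, so the error originates in Step 2.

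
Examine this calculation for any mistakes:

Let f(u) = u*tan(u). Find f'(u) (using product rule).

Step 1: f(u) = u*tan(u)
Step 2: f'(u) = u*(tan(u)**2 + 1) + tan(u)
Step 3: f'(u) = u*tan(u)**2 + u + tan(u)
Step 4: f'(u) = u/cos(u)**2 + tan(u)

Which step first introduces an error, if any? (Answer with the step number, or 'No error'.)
No error

All steps in this derivation are correct.
The final answer f'(u) = u/cos(u)**2 + tan(u) is valid.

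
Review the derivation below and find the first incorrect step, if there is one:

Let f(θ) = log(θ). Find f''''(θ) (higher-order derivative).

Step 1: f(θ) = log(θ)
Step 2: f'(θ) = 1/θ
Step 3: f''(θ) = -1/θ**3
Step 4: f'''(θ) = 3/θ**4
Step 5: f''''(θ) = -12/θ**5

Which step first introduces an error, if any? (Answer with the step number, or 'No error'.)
Step 3

Step 3 is incorrect due to a wrong exponent.
The step shows: -1/θ**3
The correct value should be: -1/θ**2

Explanation: The exponent -2 on θ was incorrectly written as -3: the term -1/θ**2 was incorrectly written as -1/θ**3
The later steps are derived from this incorrect expression, so the error originates in Step 3.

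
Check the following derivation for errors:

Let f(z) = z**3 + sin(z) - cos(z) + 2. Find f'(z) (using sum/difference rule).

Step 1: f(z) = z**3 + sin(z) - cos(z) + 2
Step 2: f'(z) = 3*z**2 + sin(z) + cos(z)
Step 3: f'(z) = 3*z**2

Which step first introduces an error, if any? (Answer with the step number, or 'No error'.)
Step 3

Step 3 is incorrect due to a dropped term.
The step shows: 3*z**2
The correct value should be: 3*z**2 + sqrt(2)*sin(z + pi/4)

Explanation: A term was dropped: the term sqrt(2)*sin(z + pi/4) was incorrectly omitted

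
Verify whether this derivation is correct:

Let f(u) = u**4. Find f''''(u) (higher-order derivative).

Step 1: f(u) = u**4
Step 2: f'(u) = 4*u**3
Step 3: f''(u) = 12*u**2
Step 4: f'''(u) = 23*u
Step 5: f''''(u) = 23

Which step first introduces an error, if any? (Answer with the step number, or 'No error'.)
Step 4

Step 4 is incorrect due to a wrong coefficient.
The step shows: 23*u
The correct value should be: 24*u

Explanation: The coefficient 24 was incorrectly written as 23: the term 24*u was incorrectly written as 23*u
The later steps are derived from this incorrect expression, so the error originates in Step 4.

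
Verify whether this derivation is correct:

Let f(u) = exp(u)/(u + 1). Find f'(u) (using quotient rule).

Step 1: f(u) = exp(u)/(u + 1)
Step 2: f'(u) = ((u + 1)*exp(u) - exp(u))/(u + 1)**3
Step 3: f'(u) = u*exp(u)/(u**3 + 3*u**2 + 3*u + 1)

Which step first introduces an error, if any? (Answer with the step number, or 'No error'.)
Step 2

Step 2 is incorrect due to a wrong exponent.
The step shows: ((u + 1)*exp(u) - exp(u))/(u + 1)**3
The correct value should be: ((u + 1)*exp(u) - exp(u))/(u + 1)**2

Explanation: The exponent -2 on u + 1 was incorrectly written as -3: the term ((u + 1)*exp(u) - exp(u))/(u + 1)**2 was incorrectly written as ((u + 1)*exp(u) - exp(u))/(u + 1)**3
The later steps are derived from this incorrect expression, so the error originates in Step 2.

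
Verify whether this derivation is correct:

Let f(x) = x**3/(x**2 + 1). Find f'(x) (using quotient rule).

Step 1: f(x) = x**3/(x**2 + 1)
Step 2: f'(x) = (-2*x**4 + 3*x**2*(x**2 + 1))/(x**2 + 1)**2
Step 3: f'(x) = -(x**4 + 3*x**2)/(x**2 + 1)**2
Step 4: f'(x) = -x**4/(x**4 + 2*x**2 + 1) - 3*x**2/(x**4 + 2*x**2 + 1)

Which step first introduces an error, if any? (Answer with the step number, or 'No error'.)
Step 3

Step 3 is incorrect due to a sign flip.
The step shows: -(x**4 + 3*x**2)/(x**2 + 1)**2
The correct value should be: (x**4 + 3*x**2)/(x**2 + 1)**2

Explanation: The sign of the whole expression was flipped: the term (x**4 + 3*x**2)/(x**2 + 1)**2 was incorrectly written as -(x**4 + 3*x**2)/(x**2 + 1)**2
The later steps are derived from this incorrect expression, so the error originates in Step 3.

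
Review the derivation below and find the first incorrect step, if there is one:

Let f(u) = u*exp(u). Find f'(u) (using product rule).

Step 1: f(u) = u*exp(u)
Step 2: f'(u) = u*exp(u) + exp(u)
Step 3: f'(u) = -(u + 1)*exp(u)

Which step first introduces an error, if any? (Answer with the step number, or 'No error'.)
Step 3

Step 3 is incorrect due to a sign flip.
The step shows: -(u + 1)*exp(u)
The correct value should be: (u + 1)*exp(u)

Explanation: The sign of the whole expression was flipped: the term (u + 1)*exp(u) was incorrectly written as -(u + 1)*exp(u)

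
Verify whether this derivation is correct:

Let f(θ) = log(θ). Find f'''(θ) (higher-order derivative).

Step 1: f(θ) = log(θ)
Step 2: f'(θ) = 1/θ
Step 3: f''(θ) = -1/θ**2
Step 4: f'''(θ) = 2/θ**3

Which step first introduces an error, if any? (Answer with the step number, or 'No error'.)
No error

All steps in this derivation are correct.
The final answer f'''(θ) = 2/θ**3 is valid.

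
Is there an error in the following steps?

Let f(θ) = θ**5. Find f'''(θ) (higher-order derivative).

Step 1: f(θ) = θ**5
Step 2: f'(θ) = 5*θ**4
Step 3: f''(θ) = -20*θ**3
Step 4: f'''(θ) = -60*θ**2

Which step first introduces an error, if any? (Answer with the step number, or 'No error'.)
Step 3

Step 3 is incorrect due to a sign flip.
The step shows: -20*θ**3
The correct value should be: 20*θ**3

Explanation: The sign of the whole expression was flipped: the term 20*θ**3 was incorrectly written as -20*θ**3
The later steps are derived from this incorrect expression, so the error originates in Step 3.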